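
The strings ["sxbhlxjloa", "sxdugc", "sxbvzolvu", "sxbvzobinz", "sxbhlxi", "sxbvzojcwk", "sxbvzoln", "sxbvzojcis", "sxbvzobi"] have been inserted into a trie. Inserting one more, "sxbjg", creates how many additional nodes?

The longest prefix of "sxbjg" already in the trie is "sxb" (length 3).
Each of the 2 remaining characters creates one node.

2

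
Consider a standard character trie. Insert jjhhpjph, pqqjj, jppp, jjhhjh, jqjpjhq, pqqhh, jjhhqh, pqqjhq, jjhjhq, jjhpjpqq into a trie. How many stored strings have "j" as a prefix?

Filter for entries beginning with "j":
Matches: "jjhhjh", "jjhhpjph", "jjhhqh", "jjhjhq", "jjhpjpqq", "jppp", "jqjpjhq"
Count: 7

7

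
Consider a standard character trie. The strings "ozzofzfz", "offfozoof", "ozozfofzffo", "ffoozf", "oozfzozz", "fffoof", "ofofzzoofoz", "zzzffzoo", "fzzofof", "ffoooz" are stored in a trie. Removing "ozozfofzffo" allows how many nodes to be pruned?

9

A node on "ozozfofzffo"'s path can go only if nothing else ends at it or branches off below it.
The suffix "ozfofzffo" (9 nodes) is used only by "ozozfofzffo"; the node for "oz" still has the child "z", so pruning stops there.
Nodes removed: 9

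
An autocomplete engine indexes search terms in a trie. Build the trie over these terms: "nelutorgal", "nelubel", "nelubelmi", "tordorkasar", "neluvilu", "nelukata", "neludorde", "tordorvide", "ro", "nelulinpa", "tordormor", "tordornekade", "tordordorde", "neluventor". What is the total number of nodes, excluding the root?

69

Count nodes per top-level branch (shared prefixes stored once):
  'n'-branch (nelubel, nelubelmi, neludorde, nelukata, nelulinpa, nelutorgal, neluventor, neluvilu): 38 nodes
  'r'-branch (ro): 2 nodes
  't'-branch (tordordorde, tordorkasar, tordormor, tordornekade, tordorvide): 29 nodes
Sum: 69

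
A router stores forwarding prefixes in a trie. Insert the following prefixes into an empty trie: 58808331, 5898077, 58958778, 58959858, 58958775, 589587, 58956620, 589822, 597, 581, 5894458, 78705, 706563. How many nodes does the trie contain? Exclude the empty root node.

Insert word by word; a character creates a node only if that edge doesn't already exist:
  "58808331" → 8 new (5, 8, 8, 0, 8, 3, 3, 1)
  "5898077" → prefix "58" already present; 5 new (9, 8, 0, 7, 7)
  "58958778" → prefix "589" already present; 5 new (5, 8, 7, 7, 8)
  "58959858" → prefix "5895" already present; 4 new (9, 8, 5, 8)
  "58958775" → prefix "5895877" already present; 1 new (5)
  "589587" → prefix "589587" already present; 0 new (none)
  "58956620" → prefix "5895" already present; 4 new (6, 6, 2, 0)
  "589822" → prefix "5898" already present; 2 new (2, 2)
  "597" → prefix "5" already present; 2 new (9, 7)
  "581" → prefix "58" already present; 1 new (1)
  "5894458" → prefix "589" already present; 4 new (4, 4, 5, 8)
  "78705" → 5 new (7, 8, 7, 0, 5)
  "706563" → prefix "7" already present; 5 new (0, 6, 5, 6, 3)
Total nodes = 8 + 5 + 5 + 4 + 1 + 0 + 4 + 2 + 2 + 1 + 4 + 5 + 5 = 46

46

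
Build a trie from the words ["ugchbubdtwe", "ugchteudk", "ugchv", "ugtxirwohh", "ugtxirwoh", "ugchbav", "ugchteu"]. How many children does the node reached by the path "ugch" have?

3

The children of the "ugch" node are the distinct next characters among strings starting with "ugch".
Distinct next characters after "ugch": b, t, v.
That node has 3 child edges.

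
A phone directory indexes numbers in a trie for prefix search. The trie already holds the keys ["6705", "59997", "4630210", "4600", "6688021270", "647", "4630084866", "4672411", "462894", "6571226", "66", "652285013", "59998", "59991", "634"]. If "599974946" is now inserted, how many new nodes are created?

Walking "599974946" from the root, the first 5 characters ("59997") follow existing edges; "4" is the first miss.
New nodes needed: |"599974946"| − 5 = 9 − 5 = 4.

4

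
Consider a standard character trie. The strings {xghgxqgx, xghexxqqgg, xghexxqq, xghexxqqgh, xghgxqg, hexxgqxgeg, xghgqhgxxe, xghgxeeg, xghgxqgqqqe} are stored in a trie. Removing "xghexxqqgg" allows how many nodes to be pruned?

Walk "xghexxqqgg" from the leaf back toward the root, removing each node that no remaining word uses.
The suffix "g" (1 node) is used only by "xghexxqqgg"; the node for "xghexxqqg" still has the child "h", so pruning stops there.
Nodes removed: 1

1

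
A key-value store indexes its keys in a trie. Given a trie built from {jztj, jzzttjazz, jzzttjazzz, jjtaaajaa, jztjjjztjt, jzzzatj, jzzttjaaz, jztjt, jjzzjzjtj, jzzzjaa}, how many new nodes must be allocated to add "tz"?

2

Nothing in the trie begins with "t"; the whole of "tz" is new.
2 − 0 = 2 new nodes.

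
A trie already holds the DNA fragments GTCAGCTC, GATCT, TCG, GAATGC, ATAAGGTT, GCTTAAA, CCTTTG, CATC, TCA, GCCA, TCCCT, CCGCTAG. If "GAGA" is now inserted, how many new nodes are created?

"GA" is already a path in the trie; the remaining "GA" must be added.
Each of the 2 remaining characters creates one node.

2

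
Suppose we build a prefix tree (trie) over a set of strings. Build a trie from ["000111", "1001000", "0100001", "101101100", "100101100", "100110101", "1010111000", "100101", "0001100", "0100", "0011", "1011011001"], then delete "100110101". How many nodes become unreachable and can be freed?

5

Walk "100110101" from the leaf back toward the root, removing each node that no remaining word uses.
The suffix "10101" (5 nodes) is used only by "100110101"; the node for "1001" still has the child "0", so pruning stops there.
Nodes removed: 5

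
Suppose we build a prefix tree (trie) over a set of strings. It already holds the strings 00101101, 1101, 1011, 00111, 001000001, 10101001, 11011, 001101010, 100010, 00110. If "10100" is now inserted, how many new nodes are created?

1

Walking "10100" from the root, the first 4 characters ("1010") follow existing edges; "0" is the first miss.
New nodes needed: |"10100"| − 4 = 5 − 4 = 1.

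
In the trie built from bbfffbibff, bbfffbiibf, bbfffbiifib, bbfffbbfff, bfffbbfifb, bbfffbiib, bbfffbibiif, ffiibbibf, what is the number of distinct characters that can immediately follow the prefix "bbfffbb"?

1

Follow the path "bbfffbb" to its node, then look at its outgoing edges.
Characters that immediately follow "bbfffbb" among the stored strings: {f}.
That node has 1 child edge.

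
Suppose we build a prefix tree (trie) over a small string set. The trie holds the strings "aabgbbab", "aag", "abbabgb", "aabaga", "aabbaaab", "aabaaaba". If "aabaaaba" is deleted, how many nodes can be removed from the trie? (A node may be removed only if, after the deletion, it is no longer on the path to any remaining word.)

4

Walk "aabaaaba" from the leaf back toward the root, removing each node that no remaining word uses.
The suffix "aaba" (4 nodes) is used only by "aabaaaba"; the node for "aaba" still has the child "g", so pruning stops there.
Nodes removed: 4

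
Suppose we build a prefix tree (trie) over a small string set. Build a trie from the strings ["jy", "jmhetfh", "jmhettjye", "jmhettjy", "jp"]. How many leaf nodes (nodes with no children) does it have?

4

A leaf is a node with no children — equivalently, the end of a word that is not a proper prefix of any other stored word.
Those words: "jmhetfh", "jmhettjye", "jp", "jy"
Leaf count: 4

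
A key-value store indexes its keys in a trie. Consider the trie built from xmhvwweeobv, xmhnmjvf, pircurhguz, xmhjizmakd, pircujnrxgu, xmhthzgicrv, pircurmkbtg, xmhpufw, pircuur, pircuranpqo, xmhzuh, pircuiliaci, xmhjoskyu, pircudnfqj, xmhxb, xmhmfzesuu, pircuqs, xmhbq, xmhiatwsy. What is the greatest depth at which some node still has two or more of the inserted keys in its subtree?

Look for the deepest trie node that still has at least two words in its subtree.
e.g. "pircuranpqo" and "pircurhguz" share the prefix "pircur" of length 6; no pair shares a longer one.
Longest shared-prefix length: 6

6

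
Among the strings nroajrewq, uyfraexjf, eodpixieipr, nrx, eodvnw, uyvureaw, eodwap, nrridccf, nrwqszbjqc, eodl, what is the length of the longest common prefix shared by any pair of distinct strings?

Look for the deepest trie node that still has at least two words in its subtree.
e.g. "eodl" and "eodpixieipr" share the prefix "eod" of length 3; no pair shares a longer one.
Longest shared-prefix length: 3

3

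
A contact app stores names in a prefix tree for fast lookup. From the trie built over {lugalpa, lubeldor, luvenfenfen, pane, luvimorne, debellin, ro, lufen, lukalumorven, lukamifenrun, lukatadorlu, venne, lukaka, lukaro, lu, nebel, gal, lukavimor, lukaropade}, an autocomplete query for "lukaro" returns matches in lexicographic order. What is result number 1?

Words with prefix "lukaro", in lexicographic order: "lukaro", "lukaropade"
Position 1: lukaro

lukaro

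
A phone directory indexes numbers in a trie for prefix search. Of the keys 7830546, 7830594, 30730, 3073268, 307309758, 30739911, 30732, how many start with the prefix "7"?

2

Traverse to the node for "7", then collect every word in that subtree.
Words under "7": 7830546, 7830594
Count: 2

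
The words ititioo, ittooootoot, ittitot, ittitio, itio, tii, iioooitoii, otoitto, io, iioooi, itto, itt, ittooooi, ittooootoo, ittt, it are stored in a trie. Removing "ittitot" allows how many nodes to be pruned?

Walk "ittitot" from the leaf back toward the root, removing each node that no remaining word uses.
The suffix "ot" (2 nodes) is used only by "ittitot"; the node for "ittit" still has the child "i", so pruning stops there.
Nodes removed: 2

2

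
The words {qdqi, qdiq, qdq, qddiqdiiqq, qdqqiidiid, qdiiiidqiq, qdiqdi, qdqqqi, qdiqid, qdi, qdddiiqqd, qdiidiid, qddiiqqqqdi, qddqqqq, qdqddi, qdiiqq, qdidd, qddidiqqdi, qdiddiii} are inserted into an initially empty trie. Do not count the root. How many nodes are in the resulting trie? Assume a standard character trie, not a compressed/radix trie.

Count nodes per top-level branch (shared prefixes stored once):
  'q'-branch (qdddiiqqd, qddidiqqdi, qddiiqqqqdi, qddiqdiiqq, qddqqqq, qdi, qdidd, qdiddiii, qdiidiid, qdiiiidqiq, qdiiqq, qdiq, qdiqdi, qdiqid, qdq, qdqddi, qdqi, qdqqiidiid, qdqqqi): 71 nodes
Sum: 71

71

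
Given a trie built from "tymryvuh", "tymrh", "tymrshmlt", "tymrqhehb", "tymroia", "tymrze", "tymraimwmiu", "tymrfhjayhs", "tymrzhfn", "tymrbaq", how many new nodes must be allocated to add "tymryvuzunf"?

4

"tymryvu" is already a path in the trie; the remaining "zunf" must be added.
So 11 − 7 = 4 new nodes.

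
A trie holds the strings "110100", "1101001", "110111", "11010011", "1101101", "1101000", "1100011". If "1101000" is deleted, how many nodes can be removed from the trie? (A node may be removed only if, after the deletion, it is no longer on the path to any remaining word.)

A node on "1101000"'s path can go only if nothing else ends at it or branches off below it.
The suffix "0" (1 node) is used only by "1101000"; the node for "110100" still has the child "1", so pruning stops there.
Nodes removed: 1

1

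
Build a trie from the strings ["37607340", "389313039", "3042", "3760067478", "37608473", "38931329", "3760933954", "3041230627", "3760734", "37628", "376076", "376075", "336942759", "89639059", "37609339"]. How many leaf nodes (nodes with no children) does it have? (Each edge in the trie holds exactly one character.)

A leaf is a node with no children — equivalently, the end of a word that is not a proper prefix of any other stored word.
Those words: "3041230627", "3042", "336942759", "3760067478", "37607340", "376075", "376076", "37608473", "3760933954", "37628", "389313039", "38931329", "89639059"
Leaf count: 13

13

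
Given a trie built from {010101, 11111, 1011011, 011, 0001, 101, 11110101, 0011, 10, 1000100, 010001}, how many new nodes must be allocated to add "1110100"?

4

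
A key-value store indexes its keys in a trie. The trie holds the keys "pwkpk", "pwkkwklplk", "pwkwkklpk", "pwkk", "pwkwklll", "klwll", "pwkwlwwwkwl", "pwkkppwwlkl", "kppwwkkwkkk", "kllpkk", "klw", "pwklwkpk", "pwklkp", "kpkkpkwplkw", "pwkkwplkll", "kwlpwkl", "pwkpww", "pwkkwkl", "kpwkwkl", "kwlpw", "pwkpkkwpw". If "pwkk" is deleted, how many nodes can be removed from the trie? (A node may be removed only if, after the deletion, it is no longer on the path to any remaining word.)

Walk "pwkk" from the leaf back toward the root, removing each node that no remaining word uses.
Every node on "pwkk" is still needed (e.g. by "pwkkwklplk"), so nothing is freed.
Nodes removed: 0

0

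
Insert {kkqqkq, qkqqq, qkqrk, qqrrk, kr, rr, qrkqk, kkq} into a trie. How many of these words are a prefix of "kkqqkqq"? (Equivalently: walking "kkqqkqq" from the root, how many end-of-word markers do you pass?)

Walk "kkqqkqq" from the root; an end-of-word marker is hit whenever a stored word is a prefix of "kkqqkqq".
Prefixes of the query that are stored words: "kkq", "kkqqkq"
Count: 2

2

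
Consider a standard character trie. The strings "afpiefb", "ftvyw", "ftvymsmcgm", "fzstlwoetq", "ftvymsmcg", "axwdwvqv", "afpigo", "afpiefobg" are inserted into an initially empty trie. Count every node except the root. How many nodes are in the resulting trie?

Trie structure (* marks end of a word):
(root)
├─ a
│  ├─ f
│  │  └─ p
│  │     └─ i
│  │        ├─ e
│  │        │  └─ f
│  │        │     ├─ b *
│  │        │     └─ o
│  │        │        └─ b
│  │        │           └─ g *
│  │        └─ g
│  │           └─ o *
│  └─ x
│     └─ w
│        └─ d
│           └─ w
│              └─ v
│                 └─ q
│                    └─ v *
└─ f
   ├─ t
   │  └─ v
   │     └─ y
   │        ├─ m
   │        │  └─ s
   │        │     └─ m
   │        │        └─ c
   │        │           └─ g *
   │        │              └─ m *
   │        └─ w *
   └─ z
      └─ s
         └─ t
            └─ l
               └─ w
                  └─ o
                     └─ e
                        └─ t
                           └─ q *
Counting every labelled node above: 39.

39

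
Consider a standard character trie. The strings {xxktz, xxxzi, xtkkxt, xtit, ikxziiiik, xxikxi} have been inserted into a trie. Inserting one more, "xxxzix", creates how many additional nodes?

1

"xxxzi" is already a path in the trie; the remaining "x" must be added.
Each of the 1 remaining characters creates one node.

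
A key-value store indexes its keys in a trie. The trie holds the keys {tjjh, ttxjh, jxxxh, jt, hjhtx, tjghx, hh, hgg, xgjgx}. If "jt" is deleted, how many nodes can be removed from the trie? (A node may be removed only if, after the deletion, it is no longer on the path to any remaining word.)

A node on "jt"'s path can go only if nothing else ends at it or branches off below it.
The suffix "t" (1 node) is used only by "jt"; the node for "j" still has the child "x", so pruning stops there.
Nodes removed: 1

1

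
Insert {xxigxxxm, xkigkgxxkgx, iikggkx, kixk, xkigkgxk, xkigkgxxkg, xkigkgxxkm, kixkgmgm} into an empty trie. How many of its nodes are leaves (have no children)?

A leaf is a node with no children — equivalently, the end of a word that is not a proper prefix of any other stored word.
Those words: "iikggkx", "kixkgmgm", "xkigkgxk", "xkigkgxxkgx", "xkigkgxxkm", "xxigxxxm"
Leaf count: 6

6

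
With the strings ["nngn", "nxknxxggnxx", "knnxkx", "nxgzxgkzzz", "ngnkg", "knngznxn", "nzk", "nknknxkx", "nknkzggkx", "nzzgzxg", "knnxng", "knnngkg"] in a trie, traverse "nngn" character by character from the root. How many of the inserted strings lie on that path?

Check each prefix of "nngn" against the stored set — each match is an end-marker on the path.
Prefixes of the query that are stored words: "nngn"
Count: 1

1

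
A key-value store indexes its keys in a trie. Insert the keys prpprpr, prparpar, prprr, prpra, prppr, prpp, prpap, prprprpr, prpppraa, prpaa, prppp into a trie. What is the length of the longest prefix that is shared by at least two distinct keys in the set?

The deepest shared node is where two words last agree before diverging.
"prppp" and "prpppraa" agree on "prppp" (5 characters) before diverging; nothing deeper is shared.
Longest shared-prefix length: 5

5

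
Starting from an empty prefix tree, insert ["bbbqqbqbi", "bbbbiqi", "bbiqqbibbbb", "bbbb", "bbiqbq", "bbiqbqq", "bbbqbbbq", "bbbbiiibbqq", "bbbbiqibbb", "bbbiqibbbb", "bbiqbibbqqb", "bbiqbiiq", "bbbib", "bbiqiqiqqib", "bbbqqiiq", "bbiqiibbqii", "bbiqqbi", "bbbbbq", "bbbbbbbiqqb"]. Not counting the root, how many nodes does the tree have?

Insert word by word; a character creates a node only if that edge doesn't already exist:
  "bbbqqbqbi" → 9 new (b, b, b, q, q, b, q, b, i)
  "bbbbiqi" → prefix "bbb" already present; 4 new (b, i, q, i)
  "bbiqqbibbbb" → prefix "bb" already present; 9 new (i, q, q, b, i, b, b, b, b)
  "bbbb" → prefix "bbbb" already present; 0 new (none)
  "bbiqbq" → prefix "bbiq" already present; 2 new (b, q)
  "bbiqbqq" → prefix "bbiqbq" already present; 1 new (q)
  "bbbqbbbq" → prefix "bbbq" already present; 4 new (b, b, b, q)
  "bbbbiiibbqq" → prefix "bbbbi" already present; 6 new (i, i, b, b, q, q)
  "bbbbiqibbb" → prefix "bbbbiqi" already present; 3 new (b, b, b)
  "bbbiqibbbb" → prefix "bbb" already present; 7 new (i, q, i, b, b, b, b)
  "bbiqbibbqqb" → prefix "bbiqb" already present; 6 new (i, b, b, q, q, b)
  "bbiqbiiq" → prefix "bbiqbi" already present; 2 new (i, q)
  "bbbib" → prefix "bbbi" already present; 1 new (b)
  "bbiqiqiqqib" → prefix "bbiq" already present; 7 new (i, q, i, q, q, i, b)
  "bbbqqiiq" → prefix "bbbqq" already present; 3 new (i, i, q)
  "bbiqiibbqii" → prefix "bbiqi" already present; 6 new (i, b, b, q, i, i)
  "bbiqqbi" → prefix "bbiqqbi" already present; 0 new (none)
  "bbbbbq" → prefix "bbbb" already present; 2 new (b, q)
  "bbbbbbbiqqb" → prefix "bbbbb" already present; 6 new (b, b, i, q, q, b)
Total nodes = 9 + 4 + 9 + 0 + 2 + 1 + 4 + 6 + 3 + 7 + 6 + 2 + 1 + 7 + 3 + 6 + 0 + 2 + 6 = 78

78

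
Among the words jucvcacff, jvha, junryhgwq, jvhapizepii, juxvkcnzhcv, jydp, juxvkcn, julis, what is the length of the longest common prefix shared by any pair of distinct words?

7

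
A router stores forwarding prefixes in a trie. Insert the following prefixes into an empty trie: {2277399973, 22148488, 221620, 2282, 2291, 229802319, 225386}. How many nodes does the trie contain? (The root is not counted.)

Count nodes per top-level branch (shared prefixes stored once):
  '2'-branch (22148488, 221620, 225386, 2277399973, 2282, 2291, 229802319): 33 nodes
Sum: 33

33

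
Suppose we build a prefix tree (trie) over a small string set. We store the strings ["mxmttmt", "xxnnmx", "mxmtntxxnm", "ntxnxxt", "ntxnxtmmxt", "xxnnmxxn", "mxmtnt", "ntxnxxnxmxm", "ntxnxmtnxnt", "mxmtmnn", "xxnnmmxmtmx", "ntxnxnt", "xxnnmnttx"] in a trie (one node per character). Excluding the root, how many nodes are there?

59

Count nodes per top-level branch (shared prefixes stored once):
  'm'-branch (mxmtmnn, mxmtnt, mxmtntxxnm, mxmttmt): 16 nodes
  'n'-branch (ntxnxmtnxnt, ntxnxnt, ntxnxtmmxt, ntxnxxnxmxm, ntxnxxt): 25 nodes
  'x'-branch (xxnnmmxmtmx, xxnnmnttx, xxnnmx, xxnnmxxn): 18 nodes
Sum: 59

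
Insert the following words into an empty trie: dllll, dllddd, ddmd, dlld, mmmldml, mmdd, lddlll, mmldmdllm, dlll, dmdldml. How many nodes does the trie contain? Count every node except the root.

Count nodes per top-level branch (shared prefixes stored once):
  'd'-branch (ddmd, dlld, dllddd, dlll, dllll, dmdldml): 17 nodes
  'l'-branch (lddlll): 6 nodes
  'm'-branch (mmdd, mmldmdllm, mmmldml): 16 nodes
Sum: 39

39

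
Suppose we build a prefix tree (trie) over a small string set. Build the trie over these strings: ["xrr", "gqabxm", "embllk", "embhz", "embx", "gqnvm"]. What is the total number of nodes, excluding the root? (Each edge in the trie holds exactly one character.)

21

Insert word by word; a character creates a node only if that edge doesn't already exist:
  "xrr" → 3 new (x, r, r)
  "gqabxm" → 6 new (g, q, a, b, x, m)
  "embllk" → 6 new (e, m, b, l, l, k)
  "embhz" → prefix "emb" already present; 2 new (h, z)
  "embx" → prefix "emb" already present; 1 new (x)
  "gqnvm" → prefix "gq" already present; 3 new (n, v, m)
Total nodes = 3 + 6 + 6 + 2 + 1 + 3 = 21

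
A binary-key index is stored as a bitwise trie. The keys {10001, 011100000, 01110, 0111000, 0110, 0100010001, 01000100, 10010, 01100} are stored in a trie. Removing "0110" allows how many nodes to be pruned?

0

Walk "0110" from the leaf back toward the root, removing each node that no remaining word uses.
Every node on "0110" is still needed (e.g. by "01100"), so nothing is freed.
Nodes removed: 0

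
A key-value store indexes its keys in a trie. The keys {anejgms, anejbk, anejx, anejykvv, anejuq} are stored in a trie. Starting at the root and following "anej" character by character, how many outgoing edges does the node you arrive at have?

The children of the "anej" node are the distinct next characters among strings starting with "anej".
Distinct next characters after "anej": b, g, u, x, y.
That node has 5 child edges.

5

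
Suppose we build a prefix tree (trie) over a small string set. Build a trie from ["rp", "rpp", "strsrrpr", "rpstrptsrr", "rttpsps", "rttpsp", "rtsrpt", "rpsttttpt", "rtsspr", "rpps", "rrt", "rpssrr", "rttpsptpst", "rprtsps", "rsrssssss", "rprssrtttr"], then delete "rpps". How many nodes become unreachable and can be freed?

1

After clearing the end-marker at "rpps", prune upward until reaching a node still needed by another word.
The suffix "s" (1 node) is used only by "rpps"; "rpp" is itself a stored word, so pruning stops there.
Nodes removed: 1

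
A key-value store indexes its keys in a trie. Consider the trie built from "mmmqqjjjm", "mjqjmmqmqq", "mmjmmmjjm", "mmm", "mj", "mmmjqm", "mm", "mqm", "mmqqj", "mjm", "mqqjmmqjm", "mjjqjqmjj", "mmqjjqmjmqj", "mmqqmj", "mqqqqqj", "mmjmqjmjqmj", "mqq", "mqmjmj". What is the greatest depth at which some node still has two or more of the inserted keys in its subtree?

The deepest shared node is where two words last agree before diverging.
"mmjmmmjjm" and "mmjmqjmjqmj" agree on "mmjm" (4 characters) before diverging; nothing deeper is shared.
Longest shared-prefix length: 4

4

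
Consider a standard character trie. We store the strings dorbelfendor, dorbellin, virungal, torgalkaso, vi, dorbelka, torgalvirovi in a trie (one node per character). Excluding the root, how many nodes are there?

41

Insert word by word; a character creates a node only if that edge doesn't already exist:
  "dorbelfendor" → 12 new (d, o, r, b, e, l, f, e, n, d, o, r)
  "dorbellin" → prefix "dorbel" already present; 3 new (l, i, n)
  "virungal" → 8 new (v, i, r, u, n, g, a, l)
  "torgalkaso" → 10 new (t, o, r, g, a, l, k, a, s, o)
  "vi" → prefix "vi" already present; 0 new (none)
  "dorbelka" → prefix "dorbel" already present; 2 new (k, a)
  "torgalvirovi" → prefix "torgal" already present; 6 new (v, i, r, o, v, i)
Total nodes = 12 + 3 + 8 + 10 + 0 + 2 + 6 = 41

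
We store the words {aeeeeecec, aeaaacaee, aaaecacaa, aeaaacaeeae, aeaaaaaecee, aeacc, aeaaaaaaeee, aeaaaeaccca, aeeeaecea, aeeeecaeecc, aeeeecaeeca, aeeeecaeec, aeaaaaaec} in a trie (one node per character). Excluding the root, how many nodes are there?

Trace insertions, counting only characters that open a new branch:
  "aeeeeecec" → 9 new (a, e, e, e, e, e, c, e, c)
  "aeaaacaee" → prefix "ae" already present; 7 new (a, a, a, c, a, e, e)
  "aaaecacaa" → prefix "a" already present; 8 new (a, a, e, c, a, c, a, a)
  "aeaaacaeeae" → prefix "aeaaacaee" already present; 2 new (a, e)
  "aeaaaaaecee" → prefix "aeaaa" already present; 6 new (a, a, e, c, e, e)
  "aeacc" → prefix "aea" already present; 2 new (c, c)
  "aeaaaaaaeee" → prefix "aeaaaaa" already present; 4 new (a, e, e, e)
  "aeaaaeaccca" → prefix "aeaaa" already present; 6 new (e, a, c, c, c, a)
  "aeeeaecea" → prefix "aeee" already present; 5 new (a, e, c, e, a)
  "aeeeecaeecc" → prefix "aeeee" already present; 6 new (c, a, e, e, c, c)
  "aeeeecaeeca" → prefix "aeeeecaeec" already present; 1 new (a)
  "aeeeecaeec" → prefix "aeeeecaeec" already present; 0 new (none)
  "aeaaaaaec" → prefix "aeaaaaaec" already present; 0 new (none)
Total nodes = 9 + 7 + 8 + 2 + 6 + 2 + 4 + 6 + 5 + 6 + 1 + 0 + 0 = 56

56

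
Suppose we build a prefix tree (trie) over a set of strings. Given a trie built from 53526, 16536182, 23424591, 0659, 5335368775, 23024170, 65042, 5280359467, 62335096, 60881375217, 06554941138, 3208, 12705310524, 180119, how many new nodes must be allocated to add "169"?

1

The longest prefix of "169" already in the trie is "16" (length 2).
New nodes needed: |"169"| − 2 = 3 − 2 = 1.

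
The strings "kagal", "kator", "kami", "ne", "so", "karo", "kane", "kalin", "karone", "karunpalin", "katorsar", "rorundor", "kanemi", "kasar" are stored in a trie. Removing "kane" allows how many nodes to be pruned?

0

After clearing the end-marker at "kane", prune upward until reaching a node still needed by another word.
Every node on "kane" is still needed (e.g. by "kanemi"), so nothing is freed.
Nodes removed: 0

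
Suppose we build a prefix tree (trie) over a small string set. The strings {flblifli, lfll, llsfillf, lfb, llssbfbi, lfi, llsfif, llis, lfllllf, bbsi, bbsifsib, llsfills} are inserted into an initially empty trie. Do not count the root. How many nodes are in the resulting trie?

Trace insertions, counting only characters that open a new branch:
  "flblifli" → 8 new (f, l, b, l, i, f, l, i)
  "lfll" → 4 new (l, f, l, l)
  "llsfillf" → prefix "l" already present; 7 new (l, s, f, i, l, l, f)
  "lfb" → prefix "lf" already present; 1 new (b)
  "llssbfbi" → prefix "lls" already present; 5 new (s, b, f, b, i)
  "lfi" → prefix "lf" already present; 1 new (i)
  "llsfif" → prefix "llsfi" already present; 1 new (f)
  "llis" → prefix "ll" already present; 2 new (i, s)
  "lfllllf" → prefix "lfll" already present; 3 new (l, l, f)
  "bbsi" → 4 new (b, b, s, i)
  "bbsifsib" → prefix "bbsi" already present; 4 new (f, s, i, b)
  "llsfills" → prefix "llsfill" already present; 1 new (s)
Total nodes = 8 + 4 + 7 + 1 + 5 + 1 + 1 + 2 + 3 + 4 + 4 + 1 = 41

41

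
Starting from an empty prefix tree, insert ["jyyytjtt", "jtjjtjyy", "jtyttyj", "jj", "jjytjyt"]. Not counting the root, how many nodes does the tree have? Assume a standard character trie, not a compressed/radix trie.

26

Count nodes per top-level branch (shared prefixes stored once):
  'j'-branch (jj, jjytjyt, jtjjtjyy, jtyttyj, jyyytjtt): 26 nodes
Sum: 26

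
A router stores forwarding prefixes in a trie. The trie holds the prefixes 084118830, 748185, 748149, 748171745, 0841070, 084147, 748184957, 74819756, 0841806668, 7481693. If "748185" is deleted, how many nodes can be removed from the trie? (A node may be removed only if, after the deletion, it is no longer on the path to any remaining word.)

1

Walk "748185" from the leaf back toward the root, removing each node that no remaining word uses.
The suffix "5" (1 node) is used only by "748185"; the node for "74818" still has the child "4", so pruning stops there.
Nodes removed: 1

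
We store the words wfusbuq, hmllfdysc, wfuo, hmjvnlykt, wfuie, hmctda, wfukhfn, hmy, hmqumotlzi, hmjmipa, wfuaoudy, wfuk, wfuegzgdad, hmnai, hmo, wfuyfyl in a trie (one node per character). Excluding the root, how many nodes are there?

67

Count nodes per top-level branch (shared prefixes stored once):
  'h'-branch (hmctda, hmjmipa, hmjvnlykt, hmllfdysc, hmnai, hmo, hmqumotlzi, hmy): 37 nodes
  'w'-branch (wfuaoudy, wfuegzgdad, wfuie, wfuk, wfukhfn, wfuo, wfusbuq, wfuyfyl): 30 nodes
Sum: 67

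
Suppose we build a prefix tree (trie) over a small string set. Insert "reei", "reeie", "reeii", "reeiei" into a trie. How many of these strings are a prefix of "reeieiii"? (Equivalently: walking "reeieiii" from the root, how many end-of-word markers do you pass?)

3

Walk "reeieiii" from the root; an end-of-word marker is hit whenever a stored word is a prefix of "reeieiii".
Prefixes of the query that are stored words: "reei", "reeie", "reeiei"
Count: 3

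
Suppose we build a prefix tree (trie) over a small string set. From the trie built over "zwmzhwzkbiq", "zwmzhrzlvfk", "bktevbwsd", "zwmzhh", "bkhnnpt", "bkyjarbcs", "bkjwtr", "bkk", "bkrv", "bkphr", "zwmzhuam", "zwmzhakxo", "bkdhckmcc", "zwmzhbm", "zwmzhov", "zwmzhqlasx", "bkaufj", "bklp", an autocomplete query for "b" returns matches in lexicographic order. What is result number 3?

Words with prefix "b", in lexicographic order: "bkaufj", "bkdhckmcc", "bkhnnpt", "bkjwtr", "bkk", "bklp", "bkphr", "bkrv", "bktevbwsd", "bkyjarbcs"
Position 3: bkhnnpt

bkhnnpt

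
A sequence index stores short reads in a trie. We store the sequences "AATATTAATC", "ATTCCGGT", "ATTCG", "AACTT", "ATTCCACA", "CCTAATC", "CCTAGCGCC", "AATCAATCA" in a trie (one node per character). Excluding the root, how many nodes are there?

42

Insert word by word; a character creates a node only if that edge doesn't already exist:
  "AATATTAATC" → 10 new (A, A, T, A, T, T, A, A, T, C)
  "ATTCCGGT" → prefix "A" already present; 7 new (T, T, C, C, G, G, T)
  "ATTCG" → prefix "ATTC" already present; 1 new (G)
  "AACTT" → prefix "AA" already present; 3 new (C, T, T)
  "ATTCCACA" → prefix "ATTCC" already present; 3 new (A, C, A)
  "CCTAATC" → 7 new (C, C, T, A, A, T, C)
  "CCTAGCGCC" → prefix "CCTA" already present; 5 new (G, C, G, C, C)
  "AATCAATCA" → prefix "AAT" already present; 6 new (C, A, A, T, C, A)
Total nodes = 10 + 7 + 1 + 3 + 3 + 7 + 5 + 6 = 42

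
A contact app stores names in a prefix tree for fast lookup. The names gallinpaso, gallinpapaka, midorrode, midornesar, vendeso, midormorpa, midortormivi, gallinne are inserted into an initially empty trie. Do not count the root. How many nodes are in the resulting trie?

49

Trace insertions, counting only characters that open a new branch:
  "gallinpaso" → 10 new (g, a, l, l, i, n, p, a, s, o)
  "gallinpapaka" → prefix "gallinpa" already present; 4 new (p, a, k, a)
  "midorrode" → 9 new (m, i, d, o, r, r, o, d, e)
  "midornesar" → prefix "midor" already present; 5 new (n, e, s, a, r)
  "vendeso" → 7 new (v, e, n, d, e, s, o)
  "midormorpa" → prefix "midor" already present; 5 new (m, o, r, p, a)
  "midortormivi" → prefix "midor" already present; 7 new (t, o, r, m, i, v, i)
  "gallinne" → prefix "gallin" already present; 2 new (n, e)
Total nodes = 10 + 4 + 9 + 5 + 7 + 5 + 7 + 2 = 49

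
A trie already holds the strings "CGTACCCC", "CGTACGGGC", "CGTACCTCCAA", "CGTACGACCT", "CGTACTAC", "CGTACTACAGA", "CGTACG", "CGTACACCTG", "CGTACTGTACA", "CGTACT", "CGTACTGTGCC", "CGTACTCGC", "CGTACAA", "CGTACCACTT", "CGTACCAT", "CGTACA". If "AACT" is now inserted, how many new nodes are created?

4

"AACT" shares no prefix with any stored word, so all 4 characters open new nodes.
4 − 0 = 4 new nodes.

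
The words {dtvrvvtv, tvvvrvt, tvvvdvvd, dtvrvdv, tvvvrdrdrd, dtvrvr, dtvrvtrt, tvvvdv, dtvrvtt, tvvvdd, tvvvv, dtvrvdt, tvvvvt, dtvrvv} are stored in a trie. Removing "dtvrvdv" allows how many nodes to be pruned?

After clearing the end-marker at "dtvrvdv", prune upward until reaching a node still needed by another word.
The suffix "v" (1 node) is used only by "dtvrvdv"; the node for "dtvrvd" still has the child "t", so pruning stops there.
Nodes removed: 1

1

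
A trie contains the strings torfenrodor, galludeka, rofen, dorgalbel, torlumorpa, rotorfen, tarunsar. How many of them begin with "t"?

3

Filter for entries beginning with "t":
Matches: "tarunsar", "torfenrodor", "torlumorpa"
Count: 3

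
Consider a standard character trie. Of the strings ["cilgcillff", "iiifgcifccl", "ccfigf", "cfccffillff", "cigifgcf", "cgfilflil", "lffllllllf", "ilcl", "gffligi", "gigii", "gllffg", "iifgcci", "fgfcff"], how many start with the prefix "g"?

3

Filter for entries beginning with "g":
Matches: "gffligi", "gigii", "gllffg"
Count: 3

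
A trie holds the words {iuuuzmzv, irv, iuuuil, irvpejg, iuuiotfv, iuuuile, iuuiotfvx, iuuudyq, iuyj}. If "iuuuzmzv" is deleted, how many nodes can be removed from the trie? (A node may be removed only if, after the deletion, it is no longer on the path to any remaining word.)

4

After clearing the end-marker at "iuuuzmzv", prune upward until reaching a node still needed by another word.
The suffix "zmzv" (4 nodes) is used only by "iuuuzmzv"; the node for "iuuu" still has the child "i", so pruning stops there.
Nodes removed: 4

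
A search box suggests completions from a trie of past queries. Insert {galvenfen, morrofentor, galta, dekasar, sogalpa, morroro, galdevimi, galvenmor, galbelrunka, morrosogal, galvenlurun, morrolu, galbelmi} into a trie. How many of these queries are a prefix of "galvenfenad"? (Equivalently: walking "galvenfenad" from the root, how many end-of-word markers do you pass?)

1

Traverse "galvenfenad" character by character; count nodes along the way that are marked as word ends.
Prefixes of the query that are stored words: "galvenfen"
Count: 1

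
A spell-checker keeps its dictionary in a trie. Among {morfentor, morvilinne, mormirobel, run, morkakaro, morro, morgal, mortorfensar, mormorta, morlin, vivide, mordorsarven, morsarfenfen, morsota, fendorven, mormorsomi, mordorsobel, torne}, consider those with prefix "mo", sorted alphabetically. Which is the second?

Filter for "mo…" and sort: "mordorsarven", "mordorsobel", "morfentor", "morgal", "morkakaro", "morlin", "mormirobel", "mormorsomi", "mormorta", "morro", "morsarfenfen", "morsota", "mortorfensar", "morvilinne"
Position 2: mordorsobel

mordorsobel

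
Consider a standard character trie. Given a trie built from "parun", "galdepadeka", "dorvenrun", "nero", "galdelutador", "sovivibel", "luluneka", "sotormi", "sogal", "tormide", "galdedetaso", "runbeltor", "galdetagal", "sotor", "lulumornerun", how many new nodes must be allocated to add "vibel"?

5

No existing word starts with "v", so every character of "vibel" needs a new node.
5 − 0 = 5 new nodes.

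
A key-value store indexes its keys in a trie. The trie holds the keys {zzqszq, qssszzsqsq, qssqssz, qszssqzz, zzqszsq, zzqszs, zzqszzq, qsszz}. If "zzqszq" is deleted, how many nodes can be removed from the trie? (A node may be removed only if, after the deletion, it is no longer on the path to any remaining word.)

After clearing the end-marker at "zzqszq", prune upward until reaching a node still needed by another word.
The suffix "q" (1 node) is used only by "zzqszq"; the node for "zzqsz" still has the child "s", so pruning stops there.
Nodes removed: 1

1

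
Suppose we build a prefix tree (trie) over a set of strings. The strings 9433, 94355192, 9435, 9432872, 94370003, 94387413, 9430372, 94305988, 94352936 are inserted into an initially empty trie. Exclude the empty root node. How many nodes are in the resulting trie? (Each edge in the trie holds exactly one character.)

For each word, the new-node count is its length minus the longest prefix already in the trie:
  "9433" → 4 new (9, 4, 3, 3)
  "94355192" → prefix "943" already present; 5 new (5, 5, 1, 9, 2)
  "9435" → prefix "9435" already present; 0 new (none)
  "9432872" → prefix "943" already present; 4 new (2, 8, 7, 2)
  "94370003" → prefix "943" already present; 5 new (7, 0, 0, 0, 3)
  "94387413" → prefix "943" already present; 5 new (8, 7, 4, 1, 3)
  "9430372" → prefix "943" already present; 4 new (0, 3, 7, 2)
  "94305988" → prefix "9430" already present; 4 new (5, 9, 8, 8)
  "94352936" → prefix "9435" already present; 4 new (2, 9, 3, 6)
Total nodes = 4 + 5 + 0 + 4 + 5 + 5 + 4 + 4 + 4 = 35

35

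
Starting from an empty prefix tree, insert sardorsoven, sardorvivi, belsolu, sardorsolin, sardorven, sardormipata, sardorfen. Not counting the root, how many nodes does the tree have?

36

For each word, the new-node count is its length minus the longest prefix already in the trie:
  "sardorsoven" → 11 new (s, a, r, d, o, r, s, o, v, e, n)
  "sardorvivi" → prefix "sardor" already present; 4 new (v, i, v, i)
  "belsolu" → 7 new (b, e, l, s, o, l, u)
  "sardorsolin" → prefix "sardorso" already present; 3 new (l, i, n)
  "sardorven" → prefix "sardorv" already present; 2 new (e, n)
  "sardormipata" → prefix "sardor" already present; 6 new (m, i, p, a, t, a)
  "sardorfen" → prefix "sardor" already present; 3 new (f, e, n)
Total nodes = 11 + 4 + 7 + 3 + 2 + 6 + 3 = 36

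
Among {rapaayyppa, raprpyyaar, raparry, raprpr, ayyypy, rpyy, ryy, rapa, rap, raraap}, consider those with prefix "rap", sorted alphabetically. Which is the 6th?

DFS of the "rap" subtree visits, in order: "rap", "rapa", "rapaayyppa", "raparry", "raprpr", "raprpyyaar"
Position 6: raprpyyaar

raprpyyaar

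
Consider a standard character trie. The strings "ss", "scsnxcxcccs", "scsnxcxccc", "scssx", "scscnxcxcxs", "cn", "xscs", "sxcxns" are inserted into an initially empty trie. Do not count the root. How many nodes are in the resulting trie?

33

For each word, the new-node count is its length minus the longest prefix already in the trie:
  "ss" → 2 new (s, s)
  "scsnxcxcccs" → prefix "s" already present; 10 new (c, s, n, x, c, x, c, c, c, s)
  "scsnxcxccc" → prefix "scsnxcxccc" already present; 0 new (none)
  "scssx" → prefix "scs" already present; 2 new (s, x)
  "scscnxcxcxs" → prefix "scs" already present; 8 new (c, n, x, c, x, c, x, s)
  "cn" → 2 new (c, n)
  "xscs" → 4 new (x, s, c, s)
  "sxcxns" → prefix "s" already present; 5 new (x, c, x, n, s)
Total nodes = 2 + 10 + 0 + 2 + 8 + 2 + 4 + 5 = 33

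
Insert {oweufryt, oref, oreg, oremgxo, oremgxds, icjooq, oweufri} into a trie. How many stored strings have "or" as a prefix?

4

Filter for entries beginning with "or":
Matches: "oref", "oreg", "oremgxds", "oremgxo"
Count: 4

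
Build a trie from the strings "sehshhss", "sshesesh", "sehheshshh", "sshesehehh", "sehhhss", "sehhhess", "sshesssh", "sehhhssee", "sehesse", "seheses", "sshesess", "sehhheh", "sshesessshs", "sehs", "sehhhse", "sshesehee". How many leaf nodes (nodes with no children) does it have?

Leaves are exactly the stored words that no other stored word extends.
Those words: "seheses", "sehesse", "sehheshshh", "sehhheh", "sehhhess", "sehhhse", "sehhhssee", "sehshhss", "sshesehee", "sshesehehh", "sshesesh", "sshesessshs", "sshesssh"
Leaf count: 13

13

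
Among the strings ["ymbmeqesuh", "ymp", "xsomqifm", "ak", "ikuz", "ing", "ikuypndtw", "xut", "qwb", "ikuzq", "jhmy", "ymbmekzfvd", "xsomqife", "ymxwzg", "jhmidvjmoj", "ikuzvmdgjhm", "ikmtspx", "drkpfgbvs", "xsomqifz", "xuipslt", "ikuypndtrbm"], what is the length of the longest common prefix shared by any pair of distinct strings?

8

Equivalently: take the maximum, over all pairs, of their longest common prefix length.
"ikuypndtrbm" and "ikuypndtw" agree on "ikuypndt" (8 characters) before diverging; nothing deeper is shared.
Longest shared-prefix length: 8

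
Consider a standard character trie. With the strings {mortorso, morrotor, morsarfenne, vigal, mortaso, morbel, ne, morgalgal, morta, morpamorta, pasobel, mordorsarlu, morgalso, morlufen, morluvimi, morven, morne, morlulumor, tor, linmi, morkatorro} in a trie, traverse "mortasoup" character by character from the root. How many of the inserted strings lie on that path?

2

Check each prefix of "mortasoup" against the stored set — each match is an end-marker on the path.
Prefixes of the query that are stored words: "morta", "mortaso"
Count: 2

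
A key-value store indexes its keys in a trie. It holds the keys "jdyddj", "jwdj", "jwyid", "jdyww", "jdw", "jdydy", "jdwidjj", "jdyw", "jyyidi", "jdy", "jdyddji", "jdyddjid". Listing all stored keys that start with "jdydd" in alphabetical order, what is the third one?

Words with prefix "jdydd", in lexicographic order: "jdyddj", "jdyddji", "jdyddjid"
Position 3: jdyddjid

jdyddjid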